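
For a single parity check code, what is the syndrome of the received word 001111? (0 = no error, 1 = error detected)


Syndrome = XOR of all bits = 0 XOR 0 XOR 1 XOR 1 XOR 1 XOR 1 = 0

0


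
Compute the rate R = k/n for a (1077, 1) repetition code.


Rate = k/n = 1/1077

1/1077


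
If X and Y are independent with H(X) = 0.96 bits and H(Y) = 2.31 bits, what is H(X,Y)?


For independent variables, H(X,Y) = H(X) + H(Y) = 0.96 + 2.31 = 3.27

3.27 bits


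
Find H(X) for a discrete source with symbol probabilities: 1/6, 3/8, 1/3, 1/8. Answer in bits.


H = -sum(p_i * log2(p_i)). Terms: -(1/6)*log2(1/6) = 0.430827; -(3/8)*log2(3/8) = 0.530639; -(1/3)*log2(1/3) = 0.528321; -(1/8)*log2(1/8) = 0.375000. H = 0.430827 + 0.530639 + 0.528321 + 0.375000 = 1.8648

1.8648 bits


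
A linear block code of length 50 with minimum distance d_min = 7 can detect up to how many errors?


Detection capability = d_min - 1 = 7 - 1 = 6

6 errors


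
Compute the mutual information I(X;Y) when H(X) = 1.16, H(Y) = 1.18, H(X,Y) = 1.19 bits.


I(X;Y) = H(X) + H(Y) - H(X,Y) = 1.16 + 1.18 - 1.19 = 1.15

1.15 bits


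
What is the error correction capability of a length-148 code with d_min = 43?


Correction capability = floor((d-1)/2) = floor((43-1)/2) = 21

21 errors


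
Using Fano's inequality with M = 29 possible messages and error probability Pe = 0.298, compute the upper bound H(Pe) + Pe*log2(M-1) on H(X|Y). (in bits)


H(Pe) = -Pe*log2(Pe) - (1-Pe)*log2(1-Pe) = -0.298*log2(0.298) - 0.702*log2(0.702) = 0.520491 + 0.358341 = 0.8788. Pe*log2(M-1) = 0.298*log2(28) = 1.432592. Bound = H(Pe) + Pe*log2(M-1) = 0.520491 + 0.358341 + 1.432592 = 2.3114

2.3114 bits


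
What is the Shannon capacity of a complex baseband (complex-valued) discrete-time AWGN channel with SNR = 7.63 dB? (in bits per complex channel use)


SNR_linear = 10^(7.63/10) = 5.7943; C = log2(1 + SNR_linear) = log2(1 + 5.7943) = 2.7643

2.7643 bits/channel use


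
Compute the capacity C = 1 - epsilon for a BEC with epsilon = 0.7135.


C = 1 - epsilon = 1 - 0.7135 = 0.2865

0.2865 bits


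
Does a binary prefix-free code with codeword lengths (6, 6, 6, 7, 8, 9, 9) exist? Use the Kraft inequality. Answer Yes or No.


Kraft sum = sum(2^(-l_i)) = 0.0625, need <= 1. Result: satisfied (a binary prefix-free code with these lengths exists)

Yes


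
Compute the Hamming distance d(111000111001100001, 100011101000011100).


Count differing positions: . ^ ^ . ^ ^ . ^ . . . ^ ^ ^ ^ ^ . ^ = 11 differences

11


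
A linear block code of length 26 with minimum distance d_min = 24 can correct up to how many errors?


Correction capability = floor((d-1)/2) = floor((24-1)/2) = 11

11 errors


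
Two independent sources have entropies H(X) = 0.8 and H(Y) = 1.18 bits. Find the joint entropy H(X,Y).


For independent variables, H(X,Y) = H(X) + H(Y) = 0.8 + 1.18 = 1.98

1.98 bits


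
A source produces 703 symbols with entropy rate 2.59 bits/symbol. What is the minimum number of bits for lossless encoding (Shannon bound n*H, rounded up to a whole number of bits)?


Minimum bits >= n * H = 703 * 2.59 = 1820.77, rounded up to a whole number of bits = 1821

1821 bits


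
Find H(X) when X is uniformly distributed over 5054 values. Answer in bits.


H = log2(n) = log2(5054) = 12.3032

12.3032 bits


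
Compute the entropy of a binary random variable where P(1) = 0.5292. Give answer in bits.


H = -p*log2(p) - (1-p)*log2(1-p). -0.5292*log2(0.5292) = 0.485866; -0.4708*log2(0.4708) = 0.511672. H = 0.485866 + 0.511672 = 0.9975

0.9975 bits


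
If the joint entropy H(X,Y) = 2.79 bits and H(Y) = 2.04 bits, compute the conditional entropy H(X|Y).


H(X|Y) = H(X,Y) - H(Y) = 2.79 - 2.04 = 0.75

0.75 bits


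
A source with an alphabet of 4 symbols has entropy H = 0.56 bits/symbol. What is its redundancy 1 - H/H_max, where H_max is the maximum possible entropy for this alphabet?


H_max = log2(K) = log2(4) = 2.0 bits/symbol. Redundancy = 1 - H/H_max = 1 - 0.56/2.0 = 1 - 0.28 = 0.72

0.72


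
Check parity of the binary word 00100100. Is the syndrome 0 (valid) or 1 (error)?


Syndrome = XOR of all bits = 0 XOR 0 XOR 1 XOR 0 XOR 0 XOR 1 XOR 0 XOR 0 = 0

0


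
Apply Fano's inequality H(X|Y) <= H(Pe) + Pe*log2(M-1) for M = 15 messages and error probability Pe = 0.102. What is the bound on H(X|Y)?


H(Pe) = -Pe*log2(Pe) - (1-Pe)*log2(1-Pe) = -0.102*log2(0.102) - 0.898*log2(0.898) = 0.335923 + 0.139381 = 0.4753. Pe*log2(M-1) = 0.102*log2(14) = 0.388350. Bound = H(Pe) + Pe*log2(M-1) = 0.335923 + 0.139381 + 0.388350 = 0.8637

0.8637 bits


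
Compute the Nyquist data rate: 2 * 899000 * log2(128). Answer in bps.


Rate = 2 * B * log2(M) = 2 * 899000 * 7.0 = 12586000.0

12586000.0 bps


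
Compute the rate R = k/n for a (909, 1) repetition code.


Rate = k/n = 1/909

1/909


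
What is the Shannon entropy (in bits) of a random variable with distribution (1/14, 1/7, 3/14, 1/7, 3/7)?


H = -sum(p_i * log2(p_i)). Terms: -(1/14)*log2(1/14) = 0.271954; -(1/7)*log2(1/7) = 0.401051; -(3/14)*log2(3/14) = 0.476227; -(1/7)*log2(1/7) = 0.401051; -(3/7)*log2(3/7) = 0.523882. H = 0.271954 + 0.401051 + 0.476227 + 0.401051 + 0.523882 = 2.0742

2.0742 bits


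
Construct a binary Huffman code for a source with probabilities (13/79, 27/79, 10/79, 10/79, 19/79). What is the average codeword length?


Huffman construction (repeatedly merge the two least-probable nodes; each merge adds 1 bit to every symbol beneath it): 10/79 + 10/79 = 20/79; 13/79 + 19/79 = 32/79; 20/79 + 27/79 = 47/79; 32/79 + 47/79 = 1. Resulting codeword lengths (in the order the probabilities were given): (2, 2, 3, 3, 2). L_avg = sum(p_i * l_i) = 13/79*2 + 27/79*2 + 10/79*3 + 10/79*3 + 19/79*2 = 178/79 = 2.2532

2.2532 bits


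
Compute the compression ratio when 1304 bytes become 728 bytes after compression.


Ratio = original / compressed = 1304 / 728 = 1.7912

1.7912


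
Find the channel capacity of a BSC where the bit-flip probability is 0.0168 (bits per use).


H(p) = -p*log2(p) - (1-p)*log2(1-p) = -0.0168*log2(0.0168) - 0.9832*log2(0.9832) = 0.099043 + 0.024033 = 0.1231. C = 1 - H(p) = 1 - 0.1231 = 0.8769

0.8769 bits


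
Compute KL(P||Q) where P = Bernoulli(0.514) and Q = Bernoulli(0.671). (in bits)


KL = p*log2(p/q) + (1-p)*log2((1-p)/(1-q)) = 0.514*log2(0.514/0.671) + 0.486*log2(0.486/0.329) = 0.0759

0.0759 bits


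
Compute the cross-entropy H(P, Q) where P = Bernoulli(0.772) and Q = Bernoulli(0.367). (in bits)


H(P,Q) = -p*log2(q) - (1-p)*log2(1-q). -0.772*log2(0.367) = 1.116426; -0.228*log2(0.633) = 0.150417. H(P,Q) = 1.116426 + 0.150417 = 1.2668

1.2668 bits


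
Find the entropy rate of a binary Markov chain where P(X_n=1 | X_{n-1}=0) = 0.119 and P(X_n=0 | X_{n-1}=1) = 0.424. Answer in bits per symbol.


Stationary distribution: pi_0 = p10/(p01+p10) = 0.7808, pi_1 = 0.2192. Entropy rate H' = pi_0*H(p01) + pi_1*H(p10) = 0.7808*0.5265 + 0.2192*0.9833 = 0.6266

0.6266 bits/symbol


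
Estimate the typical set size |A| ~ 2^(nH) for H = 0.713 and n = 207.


log2|A_typical| = nH = 207 * 0.713 = 147.591, so |A_typical| ~ 2^147.591 = 2.687e+44

2.687e+44


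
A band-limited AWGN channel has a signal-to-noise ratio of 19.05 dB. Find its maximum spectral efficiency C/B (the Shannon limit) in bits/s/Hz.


SNR_linear = 10^(19.05/10) = 80.3526; C/B = log2(1 + SNR_linear) = log2(1 + 80.3526) = 6.3461

6.3461 bits/s/Hz


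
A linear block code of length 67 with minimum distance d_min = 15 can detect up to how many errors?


Detection capability = d_min - 1 = 15 - 1 = 14

14 errors


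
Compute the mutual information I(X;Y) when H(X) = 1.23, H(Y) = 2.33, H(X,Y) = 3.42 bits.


I(X;Y) = H(X) + H(Y) - H(X,Y) = 1.23 + 2.33 - 3.42 = 0.14

0.14 bits


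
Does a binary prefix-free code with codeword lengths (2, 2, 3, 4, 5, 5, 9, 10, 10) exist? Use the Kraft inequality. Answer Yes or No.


Kraft sum = sum(2^(-l_i)) = 0.7539, need <= 1. Result: satisfied (a binary prefix-free code with these lengths exists)

Yes


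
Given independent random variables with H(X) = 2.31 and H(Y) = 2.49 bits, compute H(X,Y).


For independent variables, H(X,Y) = H(X) + H(Y) = 2.31 + 2.49 = 4.8

4.8 bits


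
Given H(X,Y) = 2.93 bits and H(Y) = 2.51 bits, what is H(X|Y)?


H(X|Y) = H(X,Y) - H(Y) = 2.93 - 2.51 = 0.42

0.42 bits


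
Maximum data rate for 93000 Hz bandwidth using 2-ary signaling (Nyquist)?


Rate = 2 * B * log2(M) = 2 * 93000 * 1.0 = 186000.0

186000.0 bps


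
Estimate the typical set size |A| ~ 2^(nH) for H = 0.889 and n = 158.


log2|A_typical| = nH = 158 * 0.889 = 140.462, so |A_typical| ~ 2^140.462 = 1.920e+42

1.920e+42


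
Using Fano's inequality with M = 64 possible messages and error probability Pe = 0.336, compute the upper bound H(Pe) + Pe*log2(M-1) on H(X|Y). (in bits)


H(Pe) = -Pe*log2(Pe) - (1-Pe)*log2(1-Pe) = -0.336*log2(0.336) - 0.664*log2(0.664) = 0.528685 + 0.392255 = 0.9209. Pe*log2(M-1) = 0.336*log2(63) = 2.008366. Bound = H(Pe) + Pe*log2(M-1) = 0.528685 + 0.392255 + 2.008366 = 2.9293

2.9293 bits


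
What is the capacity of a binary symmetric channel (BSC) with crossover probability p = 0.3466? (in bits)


H(p) = -p*log2(p) - (1-p)*log2(1-p) = -0.3466*log2(0.3466) - 0.6534*log2(0.6534) = 0.529832 + 0.401163 = 0.931. C = 1 - H(p) = 1 - 0.931 = 0.069

0.069 bits


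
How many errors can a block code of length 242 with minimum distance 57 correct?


Correction capability = floor((d-1)/2) = floor((57-1)/2) = 28

28 errors


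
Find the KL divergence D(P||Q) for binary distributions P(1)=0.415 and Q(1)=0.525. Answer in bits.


KL = p*log2(p/q) + (1-p)*log2((1-p)/(1-q)) = 0.415*log2(0.415/0.525) + 0.585*log2(0.585/0.475) = 0.035

0.035 bits


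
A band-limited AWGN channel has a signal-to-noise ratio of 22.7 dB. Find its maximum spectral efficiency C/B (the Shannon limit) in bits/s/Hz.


SNR_linear = 10^(22.7/10) = 186.2087; C/B = log2(1 + SNR_linear) = log2(1 + 186.2087) = 7.5485

7.5485 bits/s/Hz


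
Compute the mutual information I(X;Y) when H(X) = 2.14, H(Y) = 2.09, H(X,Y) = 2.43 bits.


I(X;Y) = H(X) + H(Y) - H(X,Y) = 2.14 + 2.09 - 2.43 = 1.8

1.8 bits


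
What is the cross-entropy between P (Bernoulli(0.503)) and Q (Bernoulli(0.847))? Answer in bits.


H(P,Q) = -p*log2(q) - (1-p)*log2(1-q). -0.503*log2(0.847) = 0.120502; -0.497*log2(0.153) = 1.346073. H(P,Q) = 0.120502 + 1.346073 = 1.4666

1.4666 bits


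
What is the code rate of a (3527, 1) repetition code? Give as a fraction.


Rate = k/n = 1/3527

1/3527


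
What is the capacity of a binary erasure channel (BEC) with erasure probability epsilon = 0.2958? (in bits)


C = 1 - epsilon = 1 - 0.2958 = 0.7042

0.7042 bits


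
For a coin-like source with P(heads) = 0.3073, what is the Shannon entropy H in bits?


H = -p*log2(p) - (1-p)*log2(1-p). -0.3073*log2(0.3073) = 0.523111; -0.6927*log2(0.6927) = 0.366921. H = 0.523111 + 0.366921 = 0.89

0.89 bits


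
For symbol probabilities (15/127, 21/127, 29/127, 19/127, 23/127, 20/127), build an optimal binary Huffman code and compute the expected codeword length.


Huffman construction (repeatedly merge the two least-probable nodes; each merge adds 1 bit to every symbol beneath it): 15/127 + 19/127 = 34/127; 20/127 + 21/127 = 41/127; 23/127 + 29/127 = 52/127; 34/127 + 41/127 = 75/127; 52/127 + 75/127 = 1. Resulting codeword lengths (in the order the probabilities were given): (3, 3, 2, 3, 2, 3). L_avg = sum(p_i * l_i) = 15/127*3 + 21/127*3 + 29/127*2 + 19/127*3 + 23/127*2 + 20/127*3 = 329/127 = 2.5906

2.5906 bits


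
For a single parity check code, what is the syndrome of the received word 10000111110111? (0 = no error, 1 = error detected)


Syndrome = XOR of all bits = 1 XOR 0 XOR 0 XOR 0 XOR 0 XOR 1 XOR 1 XOR 1 XOR 1 XOR 1 XOR 0 XOR 1 XOR 1 XOR 1 = 1

1


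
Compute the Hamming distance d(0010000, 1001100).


Count differing positions: ^ . ^ ^ ^ . . = 4 differences

4


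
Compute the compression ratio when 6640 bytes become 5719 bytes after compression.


Ratio = original / compressed = 6640 / 5719 = 1.161

1.161


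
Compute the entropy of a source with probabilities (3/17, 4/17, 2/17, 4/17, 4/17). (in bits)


H = -sum(p_i * log2(p_i)). Terms: -(3/17)*log2(3/17) = 0.441618; -(4/17)*log2(4/17) = 0.491168; -(2/17)*log2(2/17) = 0.363231; -(4/17)*log2(4/17) = 0.491168; -(4/17)*log2(4/17) = 0.491168. H = 0.441618 + 0.491168 + 0.363231 + 0.491168 + 0.491168 = 2.2784

2.2784 bits


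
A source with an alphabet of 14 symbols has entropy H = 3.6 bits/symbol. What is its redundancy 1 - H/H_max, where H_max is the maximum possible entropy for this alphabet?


H_max = log2(K) = log2(14) = 3.8074 bits/symbol. Redundancy = 1 - H/H_max = 1 - 3.6/3.8074 = 1 - 0.9455 = 0.0545

0.0545


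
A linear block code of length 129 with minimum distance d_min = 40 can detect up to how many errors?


Detection capability = d_min - 1 = 40 - 1 = 39

39 errors


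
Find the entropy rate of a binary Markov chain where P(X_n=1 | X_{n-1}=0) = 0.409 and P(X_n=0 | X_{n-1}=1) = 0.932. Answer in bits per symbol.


Stationary distribution: pi_0 = p10/(p01+p10) = 0.695, pi_1 = 0.305. Entropy rate H' = pi_0*H(p01) + pi_1*H(p10) = 0.695*0.976 + 0.305*0.3584 = 0.7876

0.7876 bits/symbol


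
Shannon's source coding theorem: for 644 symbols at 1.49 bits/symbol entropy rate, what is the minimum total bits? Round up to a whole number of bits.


Minimum bits >= n * H = 644 * 1.49 = 959.56, rounded up to a whole number of bits = 960

960 bits


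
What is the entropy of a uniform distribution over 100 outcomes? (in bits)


H = log2(n) = log2(100) = 6.6439

6.6439 bits


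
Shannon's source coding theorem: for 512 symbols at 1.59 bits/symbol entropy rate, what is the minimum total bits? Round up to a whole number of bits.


Minimum bits >= n * H = 512 * 1.59 = 814.08, rounded up to a whole number of bits = 815

815 bits


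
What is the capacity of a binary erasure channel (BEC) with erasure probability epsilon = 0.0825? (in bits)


C = 1 - epsilon = 1 - 0.0825 = 0.9175

0.9175 bits


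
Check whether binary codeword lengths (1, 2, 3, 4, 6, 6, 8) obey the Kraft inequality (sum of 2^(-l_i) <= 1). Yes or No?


Kraft sum = sum(2^(-l_i)) = 0.9727, need <= 1. Result: satisfied (a binary prefix-free code with these lengths exists)

Yes


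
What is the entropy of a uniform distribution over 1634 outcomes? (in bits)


H = log2(n) = log2(1634) = 10.6742

10.6742 bits


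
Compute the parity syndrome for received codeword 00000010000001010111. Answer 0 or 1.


Syndrome = XOR of all bits = 0 XOR 0 XOR 0 XOR 0 XOR 0 XOR 0 XOR 1 XOR 0 XOR 0 XOR 0 XOR 0 XOR 0 XOR 0 XOR 1 XOR 0 XOR 1 XOR 0 XOR 1 XOR 1 XOR 1 = 0

0


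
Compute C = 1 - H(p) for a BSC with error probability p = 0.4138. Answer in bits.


H(p) = -p*log2(p) - (1-p)*log2(1-p) = -0.4138*log2(0.4138) - 0.5862*log2(0.5862) = 0.526765 + 0.451688 = 0.9785. C = 1 - H(p) = 1 - 0.9785 = 0.0215

0.0215 bits


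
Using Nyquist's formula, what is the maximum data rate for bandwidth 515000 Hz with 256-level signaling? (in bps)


Rate = 2 * B * log2(M) = 2 * 515000 * 8.0 = 8240000.0

8240000.0 bps


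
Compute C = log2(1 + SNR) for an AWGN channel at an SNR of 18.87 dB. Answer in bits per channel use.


SNR_linear = 10^(18.87/10) = 77.0903; C = log2(1 + SNR_linear) = log2(1 + 77.0903) = 6.2871

6.2871 bits/channel use


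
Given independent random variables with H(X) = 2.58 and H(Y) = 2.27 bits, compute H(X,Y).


For independent variables, H(X,Y) = H(X) + H(Y) = 2.58 + 2.27 = 4.85

4.85 bits


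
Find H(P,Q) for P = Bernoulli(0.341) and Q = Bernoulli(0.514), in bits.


H(P,Q) = -p*log2(q) - (1-p)*log2(1-q). -0.341*log2(0.514) = 0.327414; -0.659*log2(0.486) = 0.686000. H(P,Q) = 0.327414 + 0.686000 = 1.0134

1.0134 bits


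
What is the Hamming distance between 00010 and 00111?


Count differing positions: . . ^ . ^ = 2 differences

2


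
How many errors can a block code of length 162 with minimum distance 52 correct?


Correction capability = floor((d-1)/2) = floor((52-1)/2) = 25

25 errors


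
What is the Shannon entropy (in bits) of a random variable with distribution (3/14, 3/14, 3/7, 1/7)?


H = -sum(p_i * log2(p_i)). Terms: -(3/14)*log2(3/14) = 0.476227; -(3/14)*log2(3/14) = 0.476227; -(3/7)*log2(3/7) = 0.523882; -(1/7)*log2(1/7) = 0.401051. H = 0.476227 + 0.476227 + 0.523882 + 0.401051 = 1.8774

1.8774 bits


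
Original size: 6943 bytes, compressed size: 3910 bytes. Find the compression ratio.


Ratio = original / compressed = 6943 / 3910 = 1.7757

1.7757


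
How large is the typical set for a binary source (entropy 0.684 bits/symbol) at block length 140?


log2|A_typical| = nH = 140 * 0.684 = 95.76, so |A_typical| ~ 2^95.76 = 6.709e+28

6.709e+28


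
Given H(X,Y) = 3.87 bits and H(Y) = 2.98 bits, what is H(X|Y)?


H(X|Y) = H(X,Y) - H(Y) = 3.87 - 2.98 = 0.89

0.89 bits


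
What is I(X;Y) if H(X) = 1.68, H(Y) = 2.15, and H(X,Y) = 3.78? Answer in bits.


I(X;Y) = H(X) + H(Y) - H(X,Y) = 1.68 + 2.15 - 3.78 = 0.05

0.05 bits


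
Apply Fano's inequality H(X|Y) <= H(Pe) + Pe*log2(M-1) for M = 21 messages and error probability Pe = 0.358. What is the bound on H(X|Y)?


H(Pe) = -Pe*log2(Pe) - (1-Pe)*log2(1-Pe) = -0.358*log2(0.358) - 0.642*log2(0.642) = 0.530545 + 0.410466 = 0.941. Pe*log2(M-1) = 0.358*log2(20) = 1.547250. Bound = H(Pe) + Pe*log2(M-1) = 0.530545 + 0.410466 + 1.547250 = 2.4883

2.4883 bits


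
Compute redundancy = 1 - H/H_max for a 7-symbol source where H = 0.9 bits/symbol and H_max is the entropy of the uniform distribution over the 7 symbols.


H_max = log2(K) = log2(7) = 2.8074 bits/symbol. Redundancy = 1 - H/H_max = 1 - 0.9/2.8074 = 1 - 0.3206 = 0.6794

0.6794


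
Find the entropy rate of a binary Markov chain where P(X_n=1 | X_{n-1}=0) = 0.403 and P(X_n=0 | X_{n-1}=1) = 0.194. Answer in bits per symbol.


Stationary distribution: pi_0 = p10/(p01+p10) = 0.325, pi_1 = 0.675. Entropy rate H' = pi_0*H(p01) + pi_1*H(p10) = 0.325*0.9727 + 0.675*0.7098 = 0.7952

0.7952 bits/symbol


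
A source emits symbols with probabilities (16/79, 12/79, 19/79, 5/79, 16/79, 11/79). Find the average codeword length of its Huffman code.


Huffman construction (repeatedly merge the two least-probable nodes; each merge adds 1 bit to every symbol beneath it): 5/79 + 11/79 = 16/79; 12/79 + 16/79 = 28/79; 16/79 + 16/79 = 32/79; 19/79 + 28/79 = 47/79; 32/79 + 47/79 = 1. Resulting codeword lengths (in the order the probabilities were given): (3, 3, 2, 3, 2, 3). L_avg = sum(p_i * l_i) = 16/79*3 + 12/79*3 + 19/79*2 + 5/79*3 + 16/79*2 + 11/79*3 = 202/79 = 2.557

2.557 bits


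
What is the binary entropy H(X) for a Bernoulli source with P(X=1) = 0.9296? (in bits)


H = -p*log2(p) - (1-p)*log2(1-p). -0.9296*log2(0.9296) = 0.097904; -0.0704*log2(0.0704) = 0.269511. H = 0.097904 + 0.269511 = 0.3674

0.3674 bits


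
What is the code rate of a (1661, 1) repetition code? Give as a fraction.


Rate = k/n = 1/1661

1/1661


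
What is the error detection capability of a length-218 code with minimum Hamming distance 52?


Detection capability = d_min - 1 = 52 - 1 = 51

51 errors


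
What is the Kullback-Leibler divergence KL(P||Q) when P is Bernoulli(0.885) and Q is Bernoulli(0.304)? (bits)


KL = p*log2(p/q) + (1-p)*log2((1-p)/(1-q)) = 0.885*log2(0.885/0.304) + 0.115*log2(0.115/0.696) = 1.0656

1.0656 bits


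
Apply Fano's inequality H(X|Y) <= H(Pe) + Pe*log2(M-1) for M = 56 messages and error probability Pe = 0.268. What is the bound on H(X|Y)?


H(Pe) = -Pe*log2(Pe) - (1-Pe)*log2(1-Pe) = -0.268*log2(0.268) - 0.732*log2(0.732) = 0.509118 + 0.329462 = 0.8386. Pe*log2(M-1) = 0.268*log2(55) = 1.549404. Bound = H(Pe) + Pe*log2(M-1) = 0.509118 + 0.329462 + 1.549404 = 2.388

2.388 bits


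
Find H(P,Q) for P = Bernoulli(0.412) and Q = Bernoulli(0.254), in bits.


H(P,Q) = -p*log2(q) - (1-p)*log2(1-q). -0.412*log2(0.254) = 0.814565; -0.588*log2(0.746) = 0.248578. H(P,Q) = 0.814565 + 0.248578 = 1.0631

1.0631 bits


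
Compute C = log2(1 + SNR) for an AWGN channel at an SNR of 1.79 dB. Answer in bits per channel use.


SNR_linear = 10^(1.79/10) = 1.5101; C = log2(1 + SNR_linear) = log2(1 + 1.5101) = 1.3277

1.3277 bits/channel use


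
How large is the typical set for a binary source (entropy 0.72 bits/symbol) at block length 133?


log2|A_typical| = nH = 133 * 0.72 = 95.76, so |A_typical| ~ 2^95.76 = 6.709e+28

6.709e+28


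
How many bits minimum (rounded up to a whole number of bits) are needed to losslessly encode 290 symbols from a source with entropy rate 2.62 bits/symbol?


Minimum bits >= n * H = 290 * 2.62 = 759.8, rounded up to a whole number of bits = 760

760 bits


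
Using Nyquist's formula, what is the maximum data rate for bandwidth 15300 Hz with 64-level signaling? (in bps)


Rate = 2 * B * log2(M) = 2 * 15300 * 6.0 = 183600.0

183600.0 bps


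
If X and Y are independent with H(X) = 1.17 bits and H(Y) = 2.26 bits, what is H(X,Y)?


For independent variables, H(X,Y) = H(X) + H(Y) = 1.17 + 2.26 = 3.43

3.43 bits


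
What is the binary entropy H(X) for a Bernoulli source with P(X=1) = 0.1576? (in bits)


H = -p*log2(p) - (1-p)*log2(1-p). -0.1576*log2(0.1576) = 0.420108; -0.8424*log2(0.8424) = 0.208429. H = 0.420108 + 0.208429 = 0.6285

0.6285 bits


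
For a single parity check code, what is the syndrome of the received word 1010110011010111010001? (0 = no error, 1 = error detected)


Syndrome = XOR of all bits = 1 XOR 0 XOR 1 XOR 0 XOR 1 XOR 1 XOR 0 XOR 0 XOR 1 XOR 1 XOR 0 XOR 1 XOR 0 XOR 1 XOR 1 XOR 1 XOR 0 XOR 1 XOR 0 XOR 0 XOR 0 XOR 1 = 0

0


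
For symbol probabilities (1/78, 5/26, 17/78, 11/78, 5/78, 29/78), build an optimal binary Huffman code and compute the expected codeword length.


Huffman construction (repeatedly merge the two least-probable nodes; each merge adds 1 bit to every symbol beneath it): 1/78 + 5/78 = 1/13; 1/13 + 11/78 = 17/78; 5/26 + 17/78 = 16/39; 17/78 + 29/78 = 23/39; 16/39 + 23/39 = 1. Resulting codeword lengths (in the order the probabilities were given): (4, 2, 2, 3, 4, 2). L_avg = sum(p_i * l_i) = 1/78*4 + 5/26*2 + 17/78*2 + 11/78*3 + 5/78*4 + 29/78*2 = 179/78 = 2.2949

2.2949 bits


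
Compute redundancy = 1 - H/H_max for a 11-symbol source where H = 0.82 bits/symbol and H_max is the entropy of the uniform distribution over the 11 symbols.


H_max = log2(K) = log2(11) = 3.4594 bits/symbol. Redundancy = 1 - H/H_max = 1 - 0.82/3.4594 = 1 - 0.237 = 0.763

0.763


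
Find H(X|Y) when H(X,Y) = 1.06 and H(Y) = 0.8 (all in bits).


H(X|Y) = H(X,Y) - H(Y) = 1.06 - 0.8 = 0.26

0.26 bits


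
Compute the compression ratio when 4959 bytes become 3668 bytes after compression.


Ratio = original / compressed = 4959 / 3668 = 1.352

1.352


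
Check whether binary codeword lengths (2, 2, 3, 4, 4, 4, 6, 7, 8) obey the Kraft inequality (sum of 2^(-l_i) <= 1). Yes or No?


Kraft sum = sum(2^(-l_i)) = 0.8398, need <= 1. Result: satisfied (a binary prefix-free code with these lengths exists)

Yes


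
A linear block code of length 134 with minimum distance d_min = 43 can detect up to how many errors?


Detection capability = d_min - 1 = 43 - 1 = 42

42 errors


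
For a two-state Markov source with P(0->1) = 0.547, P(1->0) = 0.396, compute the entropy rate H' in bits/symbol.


Stationary distribution: pi_0 = p10/(p01+p10) = 0.4199, pi_1 = 0.5801. Entropy rate H' = pi_0*H(p01) + pi_1*H(p10) = 0.4199*0.9936 + 0.5801*0.9686 = 0.9791

0.9791 bits/symbol


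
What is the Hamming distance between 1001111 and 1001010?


Count differing positions: . . . . ^ . ^ = 2 differences

2


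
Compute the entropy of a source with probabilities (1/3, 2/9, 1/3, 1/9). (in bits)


H = -sum(p_i * log2(p_i)). Terms: -(1/3)*log2(1/3) = 0.528321; -(2/9)*log2(2/9) = 0.482206; -(1/3)*log2(1/3) = 0.528321; -(1/9)*log2(1/9) = 0.352214. H = 0.528321 + 0.482206 + 0.528321 + 0.352214 = 1.8911

1.8911 bits


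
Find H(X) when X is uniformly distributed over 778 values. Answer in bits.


H = log2(n) = log2(778) = 9.6036

9.6036 bits


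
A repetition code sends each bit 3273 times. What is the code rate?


Rate = k/n = 1/3273

1/3273


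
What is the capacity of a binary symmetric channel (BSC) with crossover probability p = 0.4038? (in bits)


H(p) = -p*log2(p) - (1-p)*log2(1-p) = -0.4038*log2(0.4038) - 0.5962*log2(0.5962) = 0.528286 + 0.444844 = 0.9731. C = 1 - H(p) = 1 - 0.9731 = 0.0269

0.0269 bits


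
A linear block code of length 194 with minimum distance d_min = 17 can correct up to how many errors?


Correction capability = floor((d-1)/2) = floor((17-1)/2) = 8

8 errors


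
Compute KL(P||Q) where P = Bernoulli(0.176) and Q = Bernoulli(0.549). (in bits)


KL = p*log2(p/q) + (1-p)*log2((1-p)/(1-q)) = 0.176*log2(0.176/0.549) + 0.824*log2(0.824/0.451) = 0.4276

0.4276 bits


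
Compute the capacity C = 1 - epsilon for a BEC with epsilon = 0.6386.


C = 1 - epsilon = 1 - 0.6386 = 0.3614

0.3614 bits


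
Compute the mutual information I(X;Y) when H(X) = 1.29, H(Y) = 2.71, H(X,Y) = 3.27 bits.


I(X;Y) = H(X) + H(Y) - H(X,Y) = 1.29 + 2.71 - 3.27 = 0.73

0.73 bits


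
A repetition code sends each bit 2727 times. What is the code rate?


Rate = k/n = 1/2727

1/2727


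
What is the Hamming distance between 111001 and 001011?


Count differing positions: ^ ^ . . ^ . = 3 differences

3


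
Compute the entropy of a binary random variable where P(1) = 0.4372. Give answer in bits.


H = -p*log2(p) - (1-p)*log2(1-p). -0.4372*log2(0.4372) = 0.521857; -0.5628*log2(0.5628) = 0.466733. H = 0.521857 + 0.466733 = 0.9886

0.9886 bits


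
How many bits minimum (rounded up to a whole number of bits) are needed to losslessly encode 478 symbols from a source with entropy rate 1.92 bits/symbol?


Minimum bits >= n * H = 478 * 1.92 = 917.76, rounded up to a whole number of bits = 918

918 bits


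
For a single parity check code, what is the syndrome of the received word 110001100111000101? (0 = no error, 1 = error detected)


Syndrome = XOR of all bits = 1 XOR 1 XOR 0 XOR 0 XOR 0 XOR 1 XOR 1 XOR 0 XOR 0 XOR 1 XOR 1 XOR 1 XOR 0 XOR 0 XOR 0 XOR 1 XOR 0 XOR 1 = 1

1


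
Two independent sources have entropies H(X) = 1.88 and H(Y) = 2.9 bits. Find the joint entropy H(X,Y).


For independent variables, H(X,Y) = H(X) + H(Y) = 1.88 + 2.9 = 4.78

4.78 bits


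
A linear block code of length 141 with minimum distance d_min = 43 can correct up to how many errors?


Correction capability = floor((d-1)/2) = floor((43-1)/2) = 21

21 errors


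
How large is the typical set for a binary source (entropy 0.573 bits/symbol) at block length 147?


log2|A_typical| = nH = 147 * 0.573 = 84.231, so |A_typical| ~ 2^84.231 = 2.270e+25

2.270e+25


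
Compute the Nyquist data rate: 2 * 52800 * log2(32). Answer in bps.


Rate = 2 * B * log2(M) = 2 * 52800 * 5.0 = 528000.0

528000.0 bps


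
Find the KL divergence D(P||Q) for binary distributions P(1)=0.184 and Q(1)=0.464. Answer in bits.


KL = p*log2(p/q) + (1-p)*log2((1-p)/(1-q)) = 0.184*log2(0.184/0.464) + 0.816*log2(0.816/0.536) = 0.2492

0.2492 bits


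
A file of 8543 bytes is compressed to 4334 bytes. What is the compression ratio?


Ratio = original / compressed = 8543 / 4334 = 1.9712

1.9712


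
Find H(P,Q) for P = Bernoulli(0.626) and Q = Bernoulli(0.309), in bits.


H(P,Q) = -p*log2(q) - (1-p)*log2(1-q). -0.626*log2(0.309) = 1.060645; -0.374*log2(0.691) = 0.199433. H(P,Q) = 1.060645 + 0.199433 = 1.2601

1.2601 bits


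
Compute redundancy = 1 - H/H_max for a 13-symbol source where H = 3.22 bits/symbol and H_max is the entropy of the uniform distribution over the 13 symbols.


H_max = log2(K) = log2(13) = 3.7004 bits/symbol. Redundancy = 1 - H/H_max = 1 - 3.22/3.7004 = 1 - 0.8702 = 0.1298

0.1298


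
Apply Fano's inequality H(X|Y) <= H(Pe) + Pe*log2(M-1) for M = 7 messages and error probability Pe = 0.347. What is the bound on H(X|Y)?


H(Pe) = -Pe*log2(Pe) - (1-Pe)*log2(1-Pe) = -0.347*log2(0.347) - 0.653*log2(0.653) = 0.529866 + 0.401494 = 0.9314. Pe*log2(M-1) = 0.347*log2(6) = 0.896982. Bound = H(Pe) + Pe*log2(M-1) = 0.529866 + 0.401494 + 0.896982 = 1.8283

1.8283 bits


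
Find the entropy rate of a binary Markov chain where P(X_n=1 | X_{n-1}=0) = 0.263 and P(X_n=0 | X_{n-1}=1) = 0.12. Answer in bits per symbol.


Stationary distribution: pi_0 = p10/(p01+p10) = 0.3133, pi_1 = 0.6867. Entropy rate H' = pi_0*H(p01) + pi_1*H(p10) = 0.3133*0.8312 + 0.6867*0.5294 = 0.6239

0.6239 bits/symbol


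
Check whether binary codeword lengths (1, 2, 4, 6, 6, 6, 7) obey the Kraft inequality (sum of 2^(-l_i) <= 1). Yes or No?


Kraft sum = sum(2^(-l_i)) = 0.8672, need <= 1. Result: satisfied (a binary prefix-free code with these lengths exists)

Yes


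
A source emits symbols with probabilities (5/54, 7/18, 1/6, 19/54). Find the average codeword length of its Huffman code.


Huffman construction (repeatedly merge the two least-probable nodes; each merge adds 1 bit to every symbol beneath it): 5/54 + 1/6 = 7/27; 7/27 + 19/54 = 11/18; 7/18 + 11/18 = 1. Resulting codeword lengths (in the order the probabilities were given): (3, 1, 3, 2). L_avg = sum(p_i * l_i) = 5/54*3 + 7/18*1 + 1/6*3 + 19/54*2 = 101/54 = 1.8704

1.8704 bits


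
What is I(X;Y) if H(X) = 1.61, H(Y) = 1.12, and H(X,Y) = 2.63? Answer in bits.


I(X;Y) = H(X) + H(Y) - H(X,Y) = 1.61 + 1.12 - 2.63 = 0.1

0.1 bits


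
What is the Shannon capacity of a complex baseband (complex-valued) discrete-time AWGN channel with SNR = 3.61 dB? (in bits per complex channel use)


SNR_linear = 10^(3.61/10) = 2.2961; C = log2(1 + SNR_linear) = log2(1 + 2.2961) = 1.7208

1.7208 bits/channel use


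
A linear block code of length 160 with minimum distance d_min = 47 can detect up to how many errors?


Detection capability = d_min - 1 = 47 - 1 = 46

46 errors


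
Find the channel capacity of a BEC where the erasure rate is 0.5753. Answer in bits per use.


C = 1 - epsilon = 1 - 0.5753 = 0.4247

0.4247 bits


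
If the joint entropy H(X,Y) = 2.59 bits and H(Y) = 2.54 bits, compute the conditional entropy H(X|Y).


H(X|Y) = H(X,Y) - H(Y) = 2.59 - 2.54 = 0.05

0.05 bits


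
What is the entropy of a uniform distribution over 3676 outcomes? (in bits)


H = log2(n) = log2(3676) = 11.8439

11.8439 bits


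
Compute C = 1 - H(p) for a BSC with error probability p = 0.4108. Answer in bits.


H(p) = -p*log2(p) - (1-p)*log2(1-p) = -0.4108*log2(0.4108) - 0.5892*log2(0.5892) = 0.527258 + 0.449660 = 0.9769. C = 1 - H(p) = 1 - 0.9769 = 0.0231

0.0231 bits


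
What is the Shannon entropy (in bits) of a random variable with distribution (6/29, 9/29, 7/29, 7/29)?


H = -sum(p_i * log2(p_i)). Terms: -(6/29)*log2(6/29) = 0.470280; -(9/29)*log2(9/29) = 0.523879; -(7/29)*log2(7/29) = 0.494979; -(7/29)*log2(7/29) = 0.494979. H = 0.470280 + 0.523879 + 0.494979 + 0.494979 = 1.9841

1.9841 bits


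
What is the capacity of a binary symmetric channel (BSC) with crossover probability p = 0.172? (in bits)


H(p) = -p*log2(p) - (1-p)*log2(1-p) = -0.172*log2(0.172) - 0.828*log2(0.828) = 0.436797 + 0.225462 = 0.6623. C = 1 - H(p) = 1 - 0.6623 = 0.3377

0.3377 bits


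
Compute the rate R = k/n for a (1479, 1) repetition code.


Rate = k/n = 1/1479

1/1479


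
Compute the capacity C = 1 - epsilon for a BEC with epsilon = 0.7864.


C = 1 - epsilon = 1 - 0.7864 = 0.2136

0.2136 bits


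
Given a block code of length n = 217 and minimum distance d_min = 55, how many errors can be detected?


Detection capability = d_min - 1 = 55 - 1 = 54

54 errors


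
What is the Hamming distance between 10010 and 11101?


Count differing positions: . ^ ^ ^ ^ = 4 differences

4


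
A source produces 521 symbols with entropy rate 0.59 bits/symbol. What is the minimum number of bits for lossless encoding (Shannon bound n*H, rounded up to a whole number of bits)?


Minimum bits >= n * H = 521 * 0.59 = 307.39, rounded up to a whole number of bits = 308

308 bits


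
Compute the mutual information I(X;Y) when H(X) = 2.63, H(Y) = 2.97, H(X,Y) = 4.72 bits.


I(X;Y) = H(X) + H(Y) - H(X,Y) = 2.63 + 2.97 - 4.72 = 0.88

0.88 bits


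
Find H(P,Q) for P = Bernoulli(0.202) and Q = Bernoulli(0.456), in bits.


H(P,Q) = -p*log2(q) - (1-p)*log2(1-q). -0.202*log2(0.456) = 0.228845; -0.798*log2(0.544) = 0.700901. H(P,Q) = 0.228845 + 0.700901 = 0.9297

0.9297 bits


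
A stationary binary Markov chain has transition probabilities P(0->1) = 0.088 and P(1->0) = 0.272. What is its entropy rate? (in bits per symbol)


Stationary distribution: pi_0 = p10/(p01+p10) = 0.7556, pi_1 = 0.2444. Entropy rate H' = pi_0*H(p01) + pi_1*H(p10) = 0.7556*0.4298 + 0.2444*0.8443 = 0.5311

0.5311 bits/symbol


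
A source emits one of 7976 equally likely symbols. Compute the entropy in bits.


H = log2(n) = log2(7976) = 12.9614

12.9614 bits


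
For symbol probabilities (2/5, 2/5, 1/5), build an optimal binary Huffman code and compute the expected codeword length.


Huffman construction (repeatedly merge the two least-probable nodes; each merge adds 1 bit to every symbol beneath it): 1/5 + 2/5 = 3/5; 2/5 + 3/5 = 1. Resulting codeword lengths (in the order the probabilities were given): (2, 1, 2). L_avg = sum(p_i * l_i) = 2/5*2 + 2/5*1 + 1/5*2 = 8/5 = 1.6

1.6 bits


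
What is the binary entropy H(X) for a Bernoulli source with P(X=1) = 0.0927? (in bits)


H = -p*log2(p) - (1-p)*log2(1-p). -0.0927*log2(0.0927) = 0.318080; -0.9073*log2(0.9073) = 0.127338. H = 0.318080 + 0.127338 = 0.4454

0.4454 bits


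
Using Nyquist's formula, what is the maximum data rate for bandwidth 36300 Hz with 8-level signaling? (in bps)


Rate = 2 * B * log2(M) = 2 * 36300 * 3.0 = 217800.0

217800.0 bps


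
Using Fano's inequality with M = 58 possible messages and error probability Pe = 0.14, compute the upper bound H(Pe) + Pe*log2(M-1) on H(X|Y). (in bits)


H(Pe) = -Pe*log2(Pe) - (1-Pe)*log2(1-Pe) = -0.14*log2(0.14) - 0.86*log2(0.86) = 0.397110 + 0.187129 = 0.5842. Pe*log2(M-1) = 0.14*log2(57) = 0.816605. Bound = H(Pe) + Pe*log2(M-1) = 0.397110 + 0.187129 + 0.816605 = 1.4008

1.4008 bits


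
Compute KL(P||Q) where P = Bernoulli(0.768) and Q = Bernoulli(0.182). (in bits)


KL = p*log2(p/q) + (1-p)*log2((1-p)/(1-q)) = 0.768*log2(0.768/0.182) + 0.232*log2(0.232/0.818) = 1.1735

1.1735 bits


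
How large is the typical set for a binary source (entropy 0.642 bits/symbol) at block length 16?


log2|A_typical| = nH = 16 * 0.642 = 10.272, so |A_typical| ~ 2^10.272 = 1.236e+03

1.236e+03


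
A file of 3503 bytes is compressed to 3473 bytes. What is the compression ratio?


Ratio = original / compressed = 3503 / 3473 = 1.0086

1.0086


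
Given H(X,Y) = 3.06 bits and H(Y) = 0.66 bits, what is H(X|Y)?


H(X|Y) = H(X,Y) - H(Y) = 3.06 - 0.66 = 2.4

2.4 bits


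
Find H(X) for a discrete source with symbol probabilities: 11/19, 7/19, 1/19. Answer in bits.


H = -sum(p_i * log2(p_i)). Terms: -(11/19)*log2(11/19) = 0.456498; -(7/19)*log2(7/19) = 0.530737; -(1/19)*log2(1/19) = 0.223575. H = 0.456498 + 0.530737 + 0.223575 = 1.2108

1.2108 bits


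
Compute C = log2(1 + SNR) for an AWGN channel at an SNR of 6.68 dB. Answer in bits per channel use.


SNR_linear = 10^(6.68/10) = 4.6559; C = log2(1 + SNR_linear) = log2(1 + 4.6559) = 2.4997

2.4997 bits/channel use


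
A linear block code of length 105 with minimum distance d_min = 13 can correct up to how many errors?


Correction capability = floor((d-1)/2) = floor((13-1)/2) = 6

6 errors


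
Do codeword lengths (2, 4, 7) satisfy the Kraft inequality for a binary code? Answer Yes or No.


Kraft sum = sum(2^(-l_i)) = 0.3203, need <= 1. Result: satisfied (a binary prefix-free code with these lengths exists)

Yes


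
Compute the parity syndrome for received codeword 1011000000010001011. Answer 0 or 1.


Syndrome = XOR of all bits = 1 XOR 0 XOR 1 XOR 1 XOR 0 XOR 0 XOR 0 XOR 0 XOR 0 XOR 0 XOR 0 XOR 1 XOR 0 XOR 0 XOR 0 XOR 1 XOR 0 XOR 1 XOR 1 = 1

1


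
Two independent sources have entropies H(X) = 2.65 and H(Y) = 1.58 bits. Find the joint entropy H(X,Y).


For independent variables, H(X,Y) = H(X) + H(Y) = 2.65 + 1.58 = 4.23

4.23 bits


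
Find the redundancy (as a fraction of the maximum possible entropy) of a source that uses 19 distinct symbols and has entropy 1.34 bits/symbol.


H_max = log2(K) = log2(19) = 4.2479 bits/symbol. Redundancy = 1 - H/H_max = 1 - 1.34/4.2479 = 1 - 0.3154 = 0.6846

0.6846


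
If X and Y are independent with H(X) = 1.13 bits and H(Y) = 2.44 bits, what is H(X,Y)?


For independent variables, H(X,Y) = H(X) + H(Y) = 1.13 + 2.44 = 3.57

3.57 bits


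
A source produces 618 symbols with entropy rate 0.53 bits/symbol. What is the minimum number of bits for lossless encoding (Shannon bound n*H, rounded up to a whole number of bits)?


Minimum bits >= n * H = 618 * 0.53 = 327.54, rounded up to a whole number of bits = 328

328 bits


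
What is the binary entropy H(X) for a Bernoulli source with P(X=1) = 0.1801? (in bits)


H = -p*log2(p) - (1-p)*log2(1-p). -0.1801*log2(0.1801) = 0.445411; -0.8199*log2(0.8199) = 0.234885. H = 0.445411 + 0.234885 = 0.6803

0.6803 bits


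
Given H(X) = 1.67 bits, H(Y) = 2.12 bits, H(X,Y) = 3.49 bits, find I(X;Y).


I(X;Y) = H(X) + H(Y) - H(X,Y) = 1.67 + 2.12 - 3.49 = 0.3

0.3 bits


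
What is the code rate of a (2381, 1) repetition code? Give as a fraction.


Rate = k/n = 1/2381

1/2381


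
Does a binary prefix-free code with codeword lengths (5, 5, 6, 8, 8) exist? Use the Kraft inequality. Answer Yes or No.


Kraft sum = sum(2^(-l_i)) = 0.0859, need <= 1. Result: satisfied (a binary prefix-free code with these lengths exists)

Yes


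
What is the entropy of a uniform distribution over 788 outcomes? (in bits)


H = log2(n) = log2(788) = 9.6221

9.6221 bits


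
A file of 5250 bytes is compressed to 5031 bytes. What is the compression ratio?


Ratio = original / compressed = 5250 / 5031 = 1.0435

1.0435


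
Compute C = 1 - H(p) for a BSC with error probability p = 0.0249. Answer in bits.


H(p) = -p*log2(p) - (1-p)*log2(1-p) = -0.0249*log2(0.0249) - 0.9751*log2(0.9751) = 0.132660 + 0.035472 = 0.1681. C = 1 - H(p) = 1 - 0.1681 = 0.8319

0.8319 bits


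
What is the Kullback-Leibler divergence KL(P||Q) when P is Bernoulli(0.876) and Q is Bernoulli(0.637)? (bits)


KL = p*log2(p/q) + (1-p)*log2((1-p)/(1-q)) = 0.876*log2(0.876/0.637) + 0.124*log2(0.124/0.363) = 0.2105

0.2105 bits


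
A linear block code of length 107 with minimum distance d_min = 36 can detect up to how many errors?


Detection capability = d_min - 1 = 36 - 1 = 35

35 errors


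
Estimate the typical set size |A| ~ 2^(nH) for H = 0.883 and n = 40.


log2|A_typical| = nH = 40 * 0.883 = 35.32, so |A_typical| ~ 2^35.32 = 4.289e+10

4.289e+10


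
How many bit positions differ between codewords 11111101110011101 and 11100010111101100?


Count differing positions: . . . ^ ^ ^ ^ ^ . . ^ ^ ^ . . . ^ = 9 differences

9


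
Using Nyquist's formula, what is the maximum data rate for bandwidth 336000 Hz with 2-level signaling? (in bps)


Rate = 2 * B * log2(M) = 2 * 336000 * 1.0 = 672000.0

672000.0 bps


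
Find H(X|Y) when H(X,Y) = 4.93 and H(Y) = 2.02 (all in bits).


H(X|Y) = H(X,Y) - H(Y) = 4.93 - 2.02 = 2.91

2.91 bits
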